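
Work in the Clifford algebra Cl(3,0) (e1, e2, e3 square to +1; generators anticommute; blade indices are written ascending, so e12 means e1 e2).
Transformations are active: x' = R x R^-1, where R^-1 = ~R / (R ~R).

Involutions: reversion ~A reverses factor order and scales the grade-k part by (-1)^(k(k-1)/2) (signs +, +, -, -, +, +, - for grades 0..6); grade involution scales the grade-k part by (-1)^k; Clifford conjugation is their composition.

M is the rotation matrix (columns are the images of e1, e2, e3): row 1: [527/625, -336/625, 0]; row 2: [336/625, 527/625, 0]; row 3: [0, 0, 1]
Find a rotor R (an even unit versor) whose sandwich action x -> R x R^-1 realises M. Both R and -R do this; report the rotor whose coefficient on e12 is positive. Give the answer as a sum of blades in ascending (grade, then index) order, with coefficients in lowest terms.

Method: write R = a + b12*e12 + b13*e13 + b23*e23 with a^2 + b12^2 + b13^2 + b23^2 = 1 (so R^-1 = ~R). Expanding the columns R e_j ~R gives tr M = 4a^2 - 1 and, from the antisymmetric part, M21 - M12 = -4a*b12, M13 - M31 = 4a*b13, M32 - M23 = -4a*b23.
Here tr M = 1679/625, so a^2 = (1 + tr M)/4 = 576/625 and a = ±24/25. Taking a = 24/25: M21 - M12 = 672/625, M13 - M31 = 0, M32 - M23 = 0, giving b12 = -7/25, b13 = 0, b23 = 0, i.e. R = 24/25 - 7/25*e12.
Its e12 coefficient is negative, so report the other preimage -R.
Answer: -24/25 + 7/25*e12. Why the constraint matters: R and -R act identically through the sandwich — M has trace 1679/625 either way — so only the sign condition on e12 picks one of the two preimages.


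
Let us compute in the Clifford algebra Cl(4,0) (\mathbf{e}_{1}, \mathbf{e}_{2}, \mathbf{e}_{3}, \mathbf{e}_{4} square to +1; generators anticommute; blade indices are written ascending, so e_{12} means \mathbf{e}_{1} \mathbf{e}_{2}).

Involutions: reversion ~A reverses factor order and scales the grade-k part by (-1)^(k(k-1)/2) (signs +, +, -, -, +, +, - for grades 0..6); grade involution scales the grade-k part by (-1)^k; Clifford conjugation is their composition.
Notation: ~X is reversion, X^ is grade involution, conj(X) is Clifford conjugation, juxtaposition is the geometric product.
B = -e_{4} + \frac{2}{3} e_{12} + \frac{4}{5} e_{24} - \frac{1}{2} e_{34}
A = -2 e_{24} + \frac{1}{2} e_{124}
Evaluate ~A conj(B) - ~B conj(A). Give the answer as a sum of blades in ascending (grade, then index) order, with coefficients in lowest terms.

first term: \frac{8}{5} - \frac{2}{5} e_{1} + 2 e_{2} - \frac{1}{3} e_{4} - \frac{1}{2} e_{12} + \frac{4}{3} e_{14} - e_{23} + \frac{1}{4} e_{123}
second term: \frac{8}{5} + \frac{2}{5} e_{1} + 2 e_{2} + \frac{1}{3} e_{4} - \frac{1}{2} e_{12} - \frac{4}{3} e_{14} + e_{23} + \frac{1}{4} e_{123}
Answer: -\frac{4}{5} e_{1} - \frac{2}{3} e_{4} + \frac{8}{3} e_{14} - 2 e_{23}


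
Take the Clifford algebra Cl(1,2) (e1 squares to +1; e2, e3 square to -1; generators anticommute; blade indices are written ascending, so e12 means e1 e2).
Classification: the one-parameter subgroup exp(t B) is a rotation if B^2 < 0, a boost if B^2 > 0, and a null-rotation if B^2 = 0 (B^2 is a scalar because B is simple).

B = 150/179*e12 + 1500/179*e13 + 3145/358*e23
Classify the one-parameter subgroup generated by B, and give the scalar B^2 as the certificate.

B^2 term by term: the squares give (150/179)^2*(e12)^2 + (1500/179)^2*(e13)^2 + (3145/358)^2*(e23)^2 = 22500/32041*(+1) + 2250000/32041*(+1) + 9891025/128164*(-1) = -25/4 (each basis 2-blade squares to minus the product of its generators' squares); cross terms between blades sharing an index anticommute and cancel. So B^2 = -25/4.
Answer: rotation, certificate B^2 = -25/4. Why this suffices: the scalar -25/4 survives any versor conjugation, so its sign alone determines the class however B is presented.


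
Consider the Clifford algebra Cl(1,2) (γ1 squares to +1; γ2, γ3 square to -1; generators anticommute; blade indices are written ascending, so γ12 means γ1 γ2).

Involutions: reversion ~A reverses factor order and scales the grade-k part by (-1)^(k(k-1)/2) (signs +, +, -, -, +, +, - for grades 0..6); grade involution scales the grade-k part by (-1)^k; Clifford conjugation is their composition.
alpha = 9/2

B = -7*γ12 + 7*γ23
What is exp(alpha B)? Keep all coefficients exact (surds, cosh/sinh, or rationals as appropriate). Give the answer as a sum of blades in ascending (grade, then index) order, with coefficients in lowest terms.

B^2 term by term: the squares give (-7)^2*(γ12)^2 + (7)^2*(γ23)^2 = 49*(+1) + 49*(-1) = 0 (each basis 2-blade squares to minus the product of its generators' squares); cross terms between blades sharing an index anticommute and cancel. So B^2 = 0.
B^2 = 0, hence only two terms survive: exp(alpha B) = 1 + alpha B (parabolic case).
Answer: 1 - 63/2*γ12 + 63/2*γ23


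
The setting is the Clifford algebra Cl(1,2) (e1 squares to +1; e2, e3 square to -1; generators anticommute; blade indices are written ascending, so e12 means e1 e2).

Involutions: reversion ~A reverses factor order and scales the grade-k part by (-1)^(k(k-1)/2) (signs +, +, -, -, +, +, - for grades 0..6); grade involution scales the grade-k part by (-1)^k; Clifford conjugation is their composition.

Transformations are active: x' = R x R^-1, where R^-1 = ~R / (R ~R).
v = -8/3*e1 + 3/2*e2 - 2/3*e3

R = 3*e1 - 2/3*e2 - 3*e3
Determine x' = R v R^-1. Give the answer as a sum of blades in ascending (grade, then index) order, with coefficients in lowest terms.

~R = 3*e1 - 2/3*e2 - 3*e3, and R ~R = -4/9, so R^-1 = ~R / (-4/9).
R v = -9 + 49/18*e12 - 10*e13 + 89/18*e23
Answer: 745/6*e1 - 57/2*e2 - 725/6*e3


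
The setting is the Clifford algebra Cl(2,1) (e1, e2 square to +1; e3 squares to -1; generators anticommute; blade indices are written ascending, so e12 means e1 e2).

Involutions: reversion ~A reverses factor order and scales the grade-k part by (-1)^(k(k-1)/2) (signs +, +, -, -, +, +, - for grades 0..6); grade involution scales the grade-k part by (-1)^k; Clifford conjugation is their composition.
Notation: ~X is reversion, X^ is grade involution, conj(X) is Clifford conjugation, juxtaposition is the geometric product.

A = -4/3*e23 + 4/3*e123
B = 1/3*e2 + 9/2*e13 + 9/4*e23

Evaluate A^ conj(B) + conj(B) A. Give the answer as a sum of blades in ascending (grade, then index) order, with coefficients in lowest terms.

first term: 3 + 3*e1 - 6*e2 - 4/9*e3 - 6*e12 - 4/9*e13
second term: 3 - 3*e1 + 6*e2 + 4/9*e3 + 6*e12 + 4/9*e13
Answer: 6


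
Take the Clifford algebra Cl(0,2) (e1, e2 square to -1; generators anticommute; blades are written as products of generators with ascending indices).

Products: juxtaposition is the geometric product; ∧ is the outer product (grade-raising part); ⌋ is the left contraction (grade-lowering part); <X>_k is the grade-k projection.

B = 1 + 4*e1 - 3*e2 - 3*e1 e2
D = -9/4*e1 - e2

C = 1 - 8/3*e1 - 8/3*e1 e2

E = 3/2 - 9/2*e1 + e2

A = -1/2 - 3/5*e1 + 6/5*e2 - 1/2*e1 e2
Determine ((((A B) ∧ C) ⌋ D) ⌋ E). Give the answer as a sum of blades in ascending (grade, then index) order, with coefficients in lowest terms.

step 1: 4 - 77/10*e1 - 11/10*e2 - 2*e1 e2
step 2: 4 - 551/30*e1 - 11/10*e2 - 78/5*e1 e2
step 3: -1697/40 - 9*e1 - 4*e2
step 4: -8011/80 + 15273/80*e1 - 1697/40*e2
Answer: -8011/80 + 15273/80*e1 - 1697/40*e2


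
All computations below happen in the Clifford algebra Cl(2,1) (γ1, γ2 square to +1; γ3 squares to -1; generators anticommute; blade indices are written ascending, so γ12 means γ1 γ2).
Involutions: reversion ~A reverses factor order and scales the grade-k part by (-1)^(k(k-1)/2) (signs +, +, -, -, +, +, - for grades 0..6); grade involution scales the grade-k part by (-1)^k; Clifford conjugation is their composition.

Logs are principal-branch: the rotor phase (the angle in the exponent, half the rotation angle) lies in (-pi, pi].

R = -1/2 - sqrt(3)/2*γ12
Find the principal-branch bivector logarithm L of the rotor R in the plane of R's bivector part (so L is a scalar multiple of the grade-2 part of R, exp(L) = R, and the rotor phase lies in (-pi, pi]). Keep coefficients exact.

The scalar part of R is -1/2, which fixes the principal-branch rotor phase; the unit plane is then the bivector part divided by the sine of that phase, and L is that plane scaled by the phase.
Concretely: cos(phase) = -1/2 gives phase = ±2*pi/3, and since phase/sin(phase) is even the sign is immaterial: L = (phase/sin(phase)) * <R>_2 = (4*sqrt(3)*pi/9) * <R>_2.
Answer: -2*pi/3*γ12


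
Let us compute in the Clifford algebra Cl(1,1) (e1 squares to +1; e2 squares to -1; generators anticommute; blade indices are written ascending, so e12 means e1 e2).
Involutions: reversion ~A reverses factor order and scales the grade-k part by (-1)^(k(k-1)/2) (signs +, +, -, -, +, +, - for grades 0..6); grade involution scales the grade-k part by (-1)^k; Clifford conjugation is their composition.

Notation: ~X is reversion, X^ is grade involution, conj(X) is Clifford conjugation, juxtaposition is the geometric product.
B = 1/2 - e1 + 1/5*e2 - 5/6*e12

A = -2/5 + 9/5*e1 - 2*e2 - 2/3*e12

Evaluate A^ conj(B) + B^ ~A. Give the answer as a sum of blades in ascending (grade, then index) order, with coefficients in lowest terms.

first term: -97/45 + 7/30*e1 + 37/150*e2 - 173/75*e12
second term: 29/45 - 13/10*e1 + 187/150*e2 - 73/75*e12
Answer: -68/45 - 16/15*e1 + 112/75*e2 - 82/25*e12


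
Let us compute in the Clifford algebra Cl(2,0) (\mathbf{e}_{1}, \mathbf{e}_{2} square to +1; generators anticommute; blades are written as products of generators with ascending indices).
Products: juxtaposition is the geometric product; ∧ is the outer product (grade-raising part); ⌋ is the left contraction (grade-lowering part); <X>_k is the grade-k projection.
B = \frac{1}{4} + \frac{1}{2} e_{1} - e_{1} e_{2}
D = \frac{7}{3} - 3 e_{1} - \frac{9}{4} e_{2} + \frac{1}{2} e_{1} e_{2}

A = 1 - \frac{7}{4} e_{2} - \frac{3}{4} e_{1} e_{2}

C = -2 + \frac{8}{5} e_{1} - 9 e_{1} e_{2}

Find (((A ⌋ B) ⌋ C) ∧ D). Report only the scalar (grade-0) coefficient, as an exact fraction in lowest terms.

step 1: -\frac{1}{2} - \frac{5}{4} e_{1} - e_{1} e_{2}
step 2: -10 - \frac{4}{5} e_{1} + \frac{45}{4} e_{2} + \frac{9}{2} e_{1} e_{2}
step 3: -\frac{70}{3} + \frac{422}{15} e_{1} + \frac{195}{4} e_{2} + \frac{821}{20} e_{1} e_{2}
Answer: -\frac{70}{3}


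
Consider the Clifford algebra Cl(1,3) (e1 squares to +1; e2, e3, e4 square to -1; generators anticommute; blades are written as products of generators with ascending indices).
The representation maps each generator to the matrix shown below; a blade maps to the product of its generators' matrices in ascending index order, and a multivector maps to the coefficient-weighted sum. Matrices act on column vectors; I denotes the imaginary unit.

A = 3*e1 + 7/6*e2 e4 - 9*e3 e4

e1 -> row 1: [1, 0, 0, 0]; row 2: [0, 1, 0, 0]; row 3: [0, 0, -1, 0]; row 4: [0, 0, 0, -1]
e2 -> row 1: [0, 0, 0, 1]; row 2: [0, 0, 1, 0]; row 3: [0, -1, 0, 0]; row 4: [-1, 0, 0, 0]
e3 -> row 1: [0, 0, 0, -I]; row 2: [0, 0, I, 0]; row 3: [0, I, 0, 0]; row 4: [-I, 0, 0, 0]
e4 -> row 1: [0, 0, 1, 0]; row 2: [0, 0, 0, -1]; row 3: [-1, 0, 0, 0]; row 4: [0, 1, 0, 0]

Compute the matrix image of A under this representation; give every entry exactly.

Bivector images (products of the table entries): rho(e2 e4) = rho(e2)rho(e4) = row 1: [0, 1, 0, 0]; row 2: [-1, 0, 0, 0]; row 3: [0, 0, 0, 1]; row 4: [0, 0, -1, 0]; rho(e3 e4) = rho(e3)rho(e4) = row 1: [0, -I, 0, 0]; row 2: [-I, 0, 0, 0]; row 3: [0, 0, 0, -I]; row 4: [0, 0, -I, 0].
M = (3)*rho(e1) + (7/6)*rho(e2 e4) + (-9)*rho(e3 e4), summed entrywise:
Answer: row 1: [3, 7/6 + 9*I, 0, 0]; row 2: [-7/6 + 9*I, 3, 0, 0]; row 3: [0, 0, -3, 7/6 + 9*I]; row 4: [0, 0, -7/6 + 9*I, -3]


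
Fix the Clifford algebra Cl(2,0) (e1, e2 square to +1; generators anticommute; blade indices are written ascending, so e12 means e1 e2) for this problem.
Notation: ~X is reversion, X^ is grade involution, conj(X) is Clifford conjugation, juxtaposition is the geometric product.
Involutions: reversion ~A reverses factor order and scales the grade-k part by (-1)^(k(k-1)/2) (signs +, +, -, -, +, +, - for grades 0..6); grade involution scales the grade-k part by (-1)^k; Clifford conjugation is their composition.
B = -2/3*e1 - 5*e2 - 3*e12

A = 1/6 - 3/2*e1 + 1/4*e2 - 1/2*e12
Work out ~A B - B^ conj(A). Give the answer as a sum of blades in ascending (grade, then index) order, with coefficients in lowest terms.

first term: 5/4 - 67/36*e1 + 4*e2 + 43/6*e12
second term: 5/4 - 59/36*e1 + 17/3*e2 - 49/6*e12
Answer: -2/9*e1 - 5/3*e2 + 46/3*e12


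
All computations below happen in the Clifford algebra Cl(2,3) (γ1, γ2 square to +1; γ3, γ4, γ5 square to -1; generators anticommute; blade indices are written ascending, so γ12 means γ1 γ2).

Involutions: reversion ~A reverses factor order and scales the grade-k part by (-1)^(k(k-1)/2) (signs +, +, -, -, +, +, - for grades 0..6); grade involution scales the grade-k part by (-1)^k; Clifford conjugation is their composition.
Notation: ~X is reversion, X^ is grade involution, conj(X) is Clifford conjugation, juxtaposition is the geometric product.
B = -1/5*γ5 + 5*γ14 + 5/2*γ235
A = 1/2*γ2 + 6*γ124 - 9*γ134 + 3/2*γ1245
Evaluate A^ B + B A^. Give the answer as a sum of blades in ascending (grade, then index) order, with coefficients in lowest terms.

first term: 30*γ2 - 45*γ3 - 37/5*γ25 - 5/4*γ35 + 14/5*γ124 - 15/4*γ134 + 237/10*γ1245 - 84/5*γ1345
second term: 30*γ2 - 45*γ3 - 38/5*γ25 - 5/4*γ35 + 11/5*γ124 - 15/4*γ134 + 213/10*γ1245 - 66/5*γ1345
Answer: 60*γ2 - 90*γ3 - 15*γ25 - 5/2*γ35 + 5*γ124 - 15/2*γ134 + 45*γ1245 - 30*γ1345


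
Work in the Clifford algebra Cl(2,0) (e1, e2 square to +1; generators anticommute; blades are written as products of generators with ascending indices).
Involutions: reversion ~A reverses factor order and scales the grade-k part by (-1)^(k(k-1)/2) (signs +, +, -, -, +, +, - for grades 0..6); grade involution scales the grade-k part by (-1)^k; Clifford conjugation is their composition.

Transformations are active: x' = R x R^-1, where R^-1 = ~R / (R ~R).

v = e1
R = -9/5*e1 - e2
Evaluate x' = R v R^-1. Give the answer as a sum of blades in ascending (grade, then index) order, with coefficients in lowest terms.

~R = -9/5*e1 - e2, and R ~R = 106/25, so R^-1 = ~R / (106/25).
R v = -9/5 + e1 e2
Answer: 28/53*e1 + 45/53*e2


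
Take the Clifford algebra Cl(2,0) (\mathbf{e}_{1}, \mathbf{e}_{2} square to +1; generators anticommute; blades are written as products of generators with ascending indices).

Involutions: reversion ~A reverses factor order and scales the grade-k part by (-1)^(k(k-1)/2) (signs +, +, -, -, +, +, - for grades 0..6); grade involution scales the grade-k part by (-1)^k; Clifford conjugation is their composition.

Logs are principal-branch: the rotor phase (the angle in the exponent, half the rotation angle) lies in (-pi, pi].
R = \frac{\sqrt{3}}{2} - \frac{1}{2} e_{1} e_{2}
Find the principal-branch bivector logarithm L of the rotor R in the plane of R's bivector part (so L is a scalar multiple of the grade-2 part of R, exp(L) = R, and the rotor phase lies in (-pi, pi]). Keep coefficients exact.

The scalar part of R is \frac{\sqrt{3}}{2}, so the principal-branch rotor phase is pinned; divide the bivector part by its sine to get the unit plane — L is the phase times that plane.
Concretely: cos(phase) = \frac{\sqrt{3}}{2} gives phase = ±\frac{\pi}{6}, and since phase/sin(phase) is even the sign is immaterial: L = (phase/sin(phase)) * <R>_2 = (\frac{\pi}{3}) * <R>_2.
Answer: - \frac{\pi}{6} e_{1} e_{2}


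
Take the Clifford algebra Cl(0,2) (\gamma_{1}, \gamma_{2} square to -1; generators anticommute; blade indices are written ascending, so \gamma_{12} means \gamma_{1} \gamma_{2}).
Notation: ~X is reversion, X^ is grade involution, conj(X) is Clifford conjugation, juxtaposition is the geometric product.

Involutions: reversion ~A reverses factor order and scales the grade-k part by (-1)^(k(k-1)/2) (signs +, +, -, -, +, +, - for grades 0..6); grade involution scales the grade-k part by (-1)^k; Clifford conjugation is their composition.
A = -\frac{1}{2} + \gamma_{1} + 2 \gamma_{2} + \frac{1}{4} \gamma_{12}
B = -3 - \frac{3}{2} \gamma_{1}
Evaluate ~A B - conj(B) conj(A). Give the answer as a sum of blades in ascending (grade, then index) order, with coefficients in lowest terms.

first term: 3 - \frac{9}{4} \gamma_{1} - \frac{45}{8} \gamma_{2} + \frac{15}{4} \gamma_{12}
second term: 3 + \frac{9}{4} \gamma_{1} + \frac{51}{8} \gamma_{2} - \frac{9}{4} \gamma_{12}
Answer: -\frac{9}{2} \gamma_{1} - 12 \gamma_{2} + 6 \gamma_{12}


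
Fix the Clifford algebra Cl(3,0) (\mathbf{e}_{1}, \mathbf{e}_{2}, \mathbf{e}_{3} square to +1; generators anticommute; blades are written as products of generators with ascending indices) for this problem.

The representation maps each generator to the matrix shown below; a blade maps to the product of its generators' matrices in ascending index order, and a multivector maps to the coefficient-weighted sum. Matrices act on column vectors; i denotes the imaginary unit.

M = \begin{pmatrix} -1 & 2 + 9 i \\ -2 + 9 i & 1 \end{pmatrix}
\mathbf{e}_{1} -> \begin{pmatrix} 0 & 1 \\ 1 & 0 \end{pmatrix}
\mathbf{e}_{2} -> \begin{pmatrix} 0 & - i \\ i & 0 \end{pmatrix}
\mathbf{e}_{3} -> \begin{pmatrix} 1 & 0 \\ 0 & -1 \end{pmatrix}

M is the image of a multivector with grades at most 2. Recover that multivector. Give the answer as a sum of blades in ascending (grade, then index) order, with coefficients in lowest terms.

Method: 1, rho(e_{1}), rho(e_{2}), rho(e_{3}) form a trace-orthogonal basis of the 2x2 complex matrices (tr(X Y) = 2 if X = Y, else 0), so M = m0*1 + m1*rho(e_{1}) + m2*rho(e_{2}) + m3*rho(e_{3}) with m0 = tr(M)/2 = 0, m1 = tr(M rho(e_{1}))/2 = 9 i, m2 = tr(M rho(e_{2}))/2 = 2 i, m3 = tr(M rho(e_{3}))/2 = -1.
Multiplying table entries, the bivector images are rho(e_{1} e_{2}) = i*rho(e_{3}), rho(e_{1} e_{3}) = -i*rho(e_{2}), rho(e_{2} e_{3}) = i*rho(e_{1}); with real blade coefficients the real parts of m0..m3 are the coefficients of 1, e_{1}, e_{2}, e_{3} and the imaginary parts give the bivectors (e_{2} e_{3}: Im m1, e_{1} e_{3}: -Im m2, e_{1} e_{2}: Im m3).
Answer: -e_{3} - 2 e_{1} e_{3} + 9 e_{2} e_{3}


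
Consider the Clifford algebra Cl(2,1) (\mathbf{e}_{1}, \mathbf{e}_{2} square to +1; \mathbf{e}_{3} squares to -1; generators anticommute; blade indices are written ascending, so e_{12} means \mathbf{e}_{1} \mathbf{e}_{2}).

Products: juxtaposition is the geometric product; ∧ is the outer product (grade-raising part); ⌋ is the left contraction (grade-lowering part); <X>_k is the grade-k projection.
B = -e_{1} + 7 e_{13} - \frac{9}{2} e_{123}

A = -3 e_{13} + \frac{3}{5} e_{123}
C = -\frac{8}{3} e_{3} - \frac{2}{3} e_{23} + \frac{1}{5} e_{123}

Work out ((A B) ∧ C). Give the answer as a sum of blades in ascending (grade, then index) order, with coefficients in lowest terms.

step 1: -\frac{237}{10} - \frac{177}{10} e_{2} - 3 e_{3} - \frac{3}{5} e_{23}
step 2: \frac{316}{5} e_{3} + 63 e_{23} - \frac{237}{50} e_{123}
Answer: \frac{316}{5} e_{3} + 63 e_{23} - \frac{237}{50} e_{123}


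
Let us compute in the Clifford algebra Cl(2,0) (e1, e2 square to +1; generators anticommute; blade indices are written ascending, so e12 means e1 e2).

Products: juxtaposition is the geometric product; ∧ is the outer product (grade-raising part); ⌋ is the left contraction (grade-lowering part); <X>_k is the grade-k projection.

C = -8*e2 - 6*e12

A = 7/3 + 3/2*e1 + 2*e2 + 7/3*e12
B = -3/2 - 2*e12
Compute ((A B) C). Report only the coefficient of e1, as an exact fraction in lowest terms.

step 1: 7/6 + 7/4*e1 - 6*e2 - 49/6*e12
step 2: -1 + 88/3*e1 - 119/6*e2 - 21*e12
Answer: 88/3


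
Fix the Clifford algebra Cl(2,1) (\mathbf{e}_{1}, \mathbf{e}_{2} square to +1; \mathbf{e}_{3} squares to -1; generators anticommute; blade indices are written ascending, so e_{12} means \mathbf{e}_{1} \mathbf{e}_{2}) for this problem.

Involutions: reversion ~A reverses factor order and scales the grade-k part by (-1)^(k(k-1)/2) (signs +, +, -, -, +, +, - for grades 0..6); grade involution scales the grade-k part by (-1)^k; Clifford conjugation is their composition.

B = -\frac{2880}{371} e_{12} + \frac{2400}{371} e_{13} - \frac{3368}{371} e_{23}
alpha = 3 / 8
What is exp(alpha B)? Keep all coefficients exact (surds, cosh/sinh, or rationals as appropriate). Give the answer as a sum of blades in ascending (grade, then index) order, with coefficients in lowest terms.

B^2 term by term: the squares give (-\frac{2880}{371})^2*(e_{12})^2 + (\frac{2400}{371})^2*(e_{13})^2 + (-\frac{3368}{371})^2*(e_{23})^2 = \frac{8294400}{137641}*(-1) + \frac{5760000}{137641}*(+1) + \frac{11343424}{137641}*(+1) = 64 (each basis 2-blade squares to minus the product of its generators' squares); cross terms between blades sharing an index anticommute and cancel. So B^2 = 64.
B^2 = 64 — hyperbolic case — the even/odd split gives cosh and sinh: l = 8, alpha*l = 3, so exp(alpha B) = cosh(3) + (sinh(3)/8)*B = \cosh{\left(3 \right)} + (\frac{\sinh{\left(3 \right)}}{8})*B.
Answer: \cosh{\left(3 \right)} - \frac{360 \sinh{\left(3 \right)}}{371} e_{12} + \frac{300 \sinh{\left(3 \right)}}{371} e_{13} - \frac{421 \sinh{\left(3 \right)}}{371} e_{23}


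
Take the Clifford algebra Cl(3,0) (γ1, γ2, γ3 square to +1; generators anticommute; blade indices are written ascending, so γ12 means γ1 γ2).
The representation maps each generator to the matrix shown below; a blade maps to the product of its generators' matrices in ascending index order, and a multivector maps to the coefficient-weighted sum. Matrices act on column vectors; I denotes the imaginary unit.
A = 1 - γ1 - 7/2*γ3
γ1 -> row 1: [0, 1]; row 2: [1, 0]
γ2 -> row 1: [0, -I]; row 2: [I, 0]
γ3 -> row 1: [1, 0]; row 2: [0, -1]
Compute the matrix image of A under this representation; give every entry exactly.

M = (1)*1 + (-1)*rho(γ1) + (-7/2)*rho(γ3), summed entrywise (1 is the identity matrix):
Answer: row 1: [-5/2, -1]; row 2: [-1, 9/2]


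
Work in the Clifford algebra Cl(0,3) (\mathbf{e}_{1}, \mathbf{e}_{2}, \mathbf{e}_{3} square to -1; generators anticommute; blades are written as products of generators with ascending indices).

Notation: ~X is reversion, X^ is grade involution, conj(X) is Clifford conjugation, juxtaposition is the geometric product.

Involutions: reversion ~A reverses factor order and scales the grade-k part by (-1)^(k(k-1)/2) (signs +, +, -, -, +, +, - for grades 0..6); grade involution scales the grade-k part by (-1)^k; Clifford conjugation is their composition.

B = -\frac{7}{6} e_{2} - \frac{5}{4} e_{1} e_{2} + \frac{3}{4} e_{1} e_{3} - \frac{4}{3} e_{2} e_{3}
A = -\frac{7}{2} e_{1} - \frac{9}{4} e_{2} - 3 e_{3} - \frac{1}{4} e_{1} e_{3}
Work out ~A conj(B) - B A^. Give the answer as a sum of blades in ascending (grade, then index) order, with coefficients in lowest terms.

first term: \frac{45}{16} - \frac{9}{16} e_{1} + \frac{3}{8} e_{2} + \frac{3}{8} e_{3} - \frac{15}{4} e_{1} e_{2} + \frac{51}{16} e_{2} e_{3} - \frac{499}{48} e_{1} e_{2} e_{3}
second term: \frac{45}{16} + \frac{9}{16} e_{1} - \frac{3}{8} e_{2} - \frac{3}{8} e_{3} + \frac{15}{4} e_{1} e_{2} - \frac{51}{16} e_{2} e_{3} - \frac{499}{48} e_{1} e_{2} e_{3}
Answer: -\frac{9}{8} e_{1} + \frac{3}{4} e_{2} + \frac{3}{4} e_{3} - \frac{15}{2} e_{1} e_{2} + \frac{51}{8} e_{2} e_{3}


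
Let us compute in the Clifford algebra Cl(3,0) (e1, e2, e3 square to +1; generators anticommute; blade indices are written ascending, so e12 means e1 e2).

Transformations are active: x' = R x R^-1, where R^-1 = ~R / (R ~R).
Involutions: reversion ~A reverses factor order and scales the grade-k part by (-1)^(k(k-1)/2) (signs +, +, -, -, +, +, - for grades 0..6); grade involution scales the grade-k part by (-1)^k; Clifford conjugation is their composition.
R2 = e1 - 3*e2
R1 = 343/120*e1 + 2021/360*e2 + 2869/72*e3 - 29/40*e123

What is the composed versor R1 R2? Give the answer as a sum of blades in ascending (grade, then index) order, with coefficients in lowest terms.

Distribute over the terms of R2 (each basis-blade product reordered to ascending indices, repeated generators contracted through their squares):
R1 (e1) = 343/120 - 2021/360*e12 - 2869/72*e13 - 29/40*e23
R1 (-3*e2) = -2021/120 - 343/40*e12 - 87/40*e13 + 2869/24*e23
Summing the partial products and collecting blades:
Answer: -839/60 - 1277/90*e12 - 1891/45*e13 + 7129/60*e23


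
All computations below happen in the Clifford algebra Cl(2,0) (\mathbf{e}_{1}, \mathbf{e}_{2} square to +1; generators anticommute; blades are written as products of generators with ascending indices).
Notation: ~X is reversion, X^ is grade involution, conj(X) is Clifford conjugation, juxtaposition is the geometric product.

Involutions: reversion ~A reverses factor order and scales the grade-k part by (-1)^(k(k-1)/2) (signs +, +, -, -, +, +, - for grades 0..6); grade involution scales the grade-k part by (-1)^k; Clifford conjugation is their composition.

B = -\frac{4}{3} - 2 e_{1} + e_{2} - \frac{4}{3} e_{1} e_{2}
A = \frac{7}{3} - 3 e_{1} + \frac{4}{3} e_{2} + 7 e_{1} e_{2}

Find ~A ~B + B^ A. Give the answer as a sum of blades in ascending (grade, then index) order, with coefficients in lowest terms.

first term: \frac{122}{9} - \frac{85}{9} e_{1} - \frac{157}{9} e_{2} + \frac{109}{9} e_{1} e_{2}
second term: -\frac{10}{9} + \frac{125}{9} e_{1} + \frac{53}{9} e_{2} - \frac{115}{9} e_{1} e_{2}
Answer: \frac{112}{9} + \frac{40}{9} e_{1} - \frac{104}{9} e_{2} - \frac{2}{3} e_{1} e_{2}


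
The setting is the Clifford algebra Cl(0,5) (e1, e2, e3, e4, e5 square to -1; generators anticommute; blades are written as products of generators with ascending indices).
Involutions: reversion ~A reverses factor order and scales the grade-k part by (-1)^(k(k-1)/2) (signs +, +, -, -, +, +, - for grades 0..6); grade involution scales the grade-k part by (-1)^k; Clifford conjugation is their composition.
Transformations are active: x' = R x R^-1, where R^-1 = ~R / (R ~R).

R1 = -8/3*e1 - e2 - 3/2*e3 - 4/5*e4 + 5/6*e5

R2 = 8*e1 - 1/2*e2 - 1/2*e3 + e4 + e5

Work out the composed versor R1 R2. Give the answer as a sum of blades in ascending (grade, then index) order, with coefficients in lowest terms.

Distribute over the terms of R1 (each basis-blade product reordered to ascending indices, repeated generators contracted through their squares):
(-8/3*e1) R2 = 64/3 + 4/3*e1 e2 + 4/3*e1 e3 - 8/3*e1 e4 - 8/3*e1 e5
(-e2) R2 = -1/2 + 8*e1 e2 + 1/2*e2 e3 - e2 e4 - e2 e5
(-3/2*e3) R2 = -3/4 + 12*e1 e3 - 3/4*e2 e3 - 3/2*e3 e4 - 3/2*e3 e5
(-4/5*e4) R2 = 4/5 + 32/5*e1 e4 - 2/5*e2 e4 - 2/5*e3 e4 - 4/5*e4 e5
(5/6*e5) R2 = -5/6 - 20/3*e1 e5 + 5/12*e2 e5 + 5/12*e3 e5 - 5/6*e4 e5
Summing the partial products and collecting blades:
Answer: 401/20 + 28/3*e1 e2 + 40/3*e1 e3 + 56/15*e1 e4 - 28/3*e1 e5 - 1/4*e2 e3 - 7/5*e2 e4 - 7/12*e2 e5 - 19/10*e3 e4 - 13/12*e3 e5 - 49/30*e4 e5


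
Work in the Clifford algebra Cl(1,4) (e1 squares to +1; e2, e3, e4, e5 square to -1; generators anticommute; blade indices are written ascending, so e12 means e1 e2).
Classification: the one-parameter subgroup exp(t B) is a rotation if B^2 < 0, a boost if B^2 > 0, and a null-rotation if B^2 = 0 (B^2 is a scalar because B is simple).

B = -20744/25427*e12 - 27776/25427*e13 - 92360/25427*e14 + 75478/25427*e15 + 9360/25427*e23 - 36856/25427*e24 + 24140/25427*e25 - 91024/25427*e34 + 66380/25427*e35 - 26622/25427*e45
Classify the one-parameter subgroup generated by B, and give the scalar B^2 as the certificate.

B^2 term by term: the squares give (-20744/25427)^2*(e12)^2 + (-27776/25427)^2*(e13)^2 + (-92360/25427)^2*(e14)^2 + (75478/25427)^2*(e15)^2 + (9360/25427)^2*(e23)^2 + (-36856/25427)^2*(e24)^2 + (24140/25427)^2*(e25)^2 + (-91024/25427)^2*(e34)^2 + (66380/25427)^2*(e35)^2 + (-26622/25427)^2*(e45)^2 = 430313536/646532329*(+1) + 771506176/646532329*(+1) + 8530369600/646532329*(+1) + 5696928484/646532329*(+1) + 87609600/646532329*(-1) + 1358364736/646532329*(-1) + 582739600/646532329*(-1) + 8285368576/646532329*(-1) + 4406304400/646532329*(-1) + 708730884/646532329*(-1) = 0 (each basis 2-blade squares to minus the product of its generators' squares); cross terms between blades sharing an index anticommute and cancel; the commuting (index-disjoint) pairs give grade-4 terms 2*c*c'*(blade product), which cancel blade by blade — e1234: 3776403712/646532329 - 2047424512/646532329 - 1728979200/646532329 = 0; e1235: -2753973440/646532329 + 1341025280/646532329 + 1412948160/646532329 = 0; e1245: 1104493536/646532329 + 4459140800/646532329 - 5563634336/646532329 = 0; e1345: 1478905344/646532329 + 12261713600/646532329 - 13740618944/646532329 = 0; e2345: -498363840/646532329 + 4893002560/646532329 - 4394638720/646532329 = 0 — confirming B is simple. So B^2 = 0.
Answer: null-rotation, certificate B^2 = 0. Note: conjugating B changes its blade decomposition but never the scalar B^2 = 0, whose sign settles the classification.


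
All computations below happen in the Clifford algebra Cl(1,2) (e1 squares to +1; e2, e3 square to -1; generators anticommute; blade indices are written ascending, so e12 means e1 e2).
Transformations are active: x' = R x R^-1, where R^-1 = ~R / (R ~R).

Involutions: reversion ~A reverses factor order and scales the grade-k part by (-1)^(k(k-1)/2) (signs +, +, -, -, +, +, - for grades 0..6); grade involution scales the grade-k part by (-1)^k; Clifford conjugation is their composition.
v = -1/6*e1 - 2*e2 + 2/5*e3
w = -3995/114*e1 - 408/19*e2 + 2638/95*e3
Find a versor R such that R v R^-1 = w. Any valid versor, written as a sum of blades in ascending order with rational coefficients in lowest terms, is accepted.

A norm check does it: q(v) = q(w) = -3719/900, hence R = v + w = -669/19*e1 - 446/19*e2 + 2676/95*e3 realises the map — parallel part kept, (v - w)/2 negated, v carried to w.
Answer: -669/19*e1 - 446/19*e2 + 2676/95*e3


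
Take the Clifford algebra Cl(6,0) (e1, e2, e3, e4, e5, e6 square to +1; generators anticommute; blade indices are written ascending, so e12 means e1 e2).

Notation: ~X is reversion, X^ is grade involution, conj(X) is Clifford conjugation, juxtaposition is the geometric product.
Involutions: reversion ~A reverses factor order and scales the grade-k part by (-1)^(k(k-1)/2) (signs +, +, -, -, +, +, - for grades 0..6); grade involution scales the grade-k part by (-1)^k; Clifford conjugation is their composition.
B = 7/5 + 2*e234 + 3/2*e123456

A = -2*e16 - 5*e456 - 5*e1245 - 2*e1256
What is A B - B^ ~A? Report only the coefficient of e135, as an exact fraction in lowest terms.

first term: -14/5*e16 - 3*e34 - 15/2*e36 - 15/2*e123 + 10*e135 - 7*e456 - 7*e1245 - 14/5*e1256 + 3*e2345 - 10*e2356 + 4*e12346 - 4*e13456
second term: 14/5*e16 - 3*e34 - 15/2*e36 - 15/2*e123 - 10*e135 + 7*e456 - 7*e1245 - 14/5*e1256 - 3*e2345 - 10*e2356 + 4*e12346 - 4*e13456
Answer: 20


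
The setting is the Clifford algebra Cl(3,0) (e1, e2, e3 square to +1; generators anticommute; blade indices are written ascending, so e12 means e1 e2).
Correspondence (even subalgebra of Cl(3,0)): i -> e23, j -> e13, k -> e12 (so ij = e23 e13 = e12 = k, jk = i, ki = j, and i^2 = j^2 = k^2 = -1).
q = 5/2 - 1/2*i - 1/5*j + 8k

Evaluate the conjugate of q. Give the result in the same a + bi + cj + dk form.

In blades: q = 5/2 + 8*e12 - 1/5*e13 - 1/2*e23.
Quaternion conjugation is reversion on the even subalgebra: the scalar is fixed and every grade-2 blade flips sign, giving 5/2 - 8*e12 + 1/5*e13 + 1/2*e23; translating back:
Answer: 5/2 + 1/2*i + 1/5*j - 8k


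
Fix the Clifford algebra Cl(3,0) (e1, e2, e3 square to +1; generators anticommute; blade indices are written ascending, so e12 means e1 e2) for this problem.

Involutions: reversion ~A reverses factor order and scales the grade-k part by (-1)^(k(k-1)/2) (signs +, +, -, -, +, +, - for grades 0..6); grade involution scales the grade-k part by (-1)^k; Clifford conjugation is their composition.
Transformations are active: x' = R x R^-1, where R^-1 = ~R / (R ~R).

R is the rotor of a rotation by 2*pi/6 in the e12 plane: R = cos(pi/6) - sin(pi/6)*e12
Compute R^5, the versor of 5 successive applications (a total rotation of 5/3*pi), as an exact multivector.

The rotor phase is half the rotation angle and phases add under composition, so 5 steps in the e12 plane accumulate phase 5*(pi/6) = 5*pi/6: R^5 = cos(5*pi/6) - sin(5*pi/6)*e12.
cos(5*pi/6) = -sqrt(3)/2 and sin(5*pi/6) = 1/2, so R^5 = -sqrt(3)/2 - 1/2*e12. The net rotation is 5/3*pi; the rotor keeps the half-angle phase exactly.
Answer: -sqrt(3)/2 - 1/2*e12


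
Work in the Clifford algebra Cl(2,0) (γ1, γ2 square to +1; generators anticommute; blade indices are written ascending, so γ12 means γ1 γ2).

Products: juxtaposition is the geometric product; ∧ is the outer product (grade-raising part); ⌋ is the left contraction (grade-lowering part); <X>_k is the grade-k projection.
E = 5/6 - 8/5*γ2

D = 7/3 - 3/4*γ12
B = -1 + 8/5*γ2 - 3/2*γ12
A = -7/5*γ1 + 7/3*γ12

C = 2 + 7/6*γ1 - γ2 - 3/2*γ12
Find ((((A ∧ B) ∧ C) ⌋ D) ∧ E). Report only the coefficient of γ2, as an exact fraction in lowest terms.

step 1: 7/5*γ1 - 343/75*γ12
step 2: 14/5*γ1 - 791/75*γ12
step 3: -791/100 - 21/10*γ2
step 4: -791/120 + 5453/500*γ2
Answer: 5453/500


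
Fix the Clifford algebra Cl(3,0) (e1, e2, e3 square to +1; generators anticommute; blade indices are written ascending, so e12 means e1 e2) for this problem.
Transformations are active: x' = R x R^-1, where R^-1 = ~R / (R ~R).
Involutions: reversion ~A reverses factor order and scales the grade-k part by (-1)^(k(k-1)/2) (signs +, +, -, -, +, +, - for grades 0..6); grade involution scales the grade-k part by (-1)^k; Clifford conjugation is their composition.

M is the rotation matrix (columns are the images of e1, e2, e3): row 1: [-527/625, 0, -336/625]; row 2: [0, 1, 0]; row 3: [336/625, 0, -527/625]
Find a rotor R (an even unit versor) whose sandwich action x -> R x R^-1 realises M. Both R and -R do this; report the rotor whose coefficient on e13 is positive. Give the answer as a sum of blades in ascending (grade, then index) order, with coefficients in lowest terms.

Method: write R = a + b12*e12 + b13*e13 + b23*e23 with a^2 + b12^2 + b13^2 + b23^2 = 1 (so R^-1 = ~R). Expanding the columns R e_j ~R gives tr M = 4a^2 - 1 and, from the antisymmetric part, M21 - M12 = -4a*b12, M13 - M31 = 4a*b13, M32 - M23 = -4a*b23.
Here tr M = -429/625, so a^2 = (1 + tr M)/4 = 49/625 and a = ±7/25. Taking a = 7/25: M21 - M12 = 0, M13 - M31 = -672/625, M32 - M23 = 0, giving b12 = 0, b13 = -24/25, b23 = 0, i.e. R = 7/25 - 24/25*e13.
Its e13 coefficient is negative, so report the other preimage -R.
Answer: -7/25 + 24/25*e13. Uniqueness: Spin(3) -> SO(3) maps R and -R to the same rotation of trace -429/625; fixing the sign of the e13 coefficient removes the ambiguity.


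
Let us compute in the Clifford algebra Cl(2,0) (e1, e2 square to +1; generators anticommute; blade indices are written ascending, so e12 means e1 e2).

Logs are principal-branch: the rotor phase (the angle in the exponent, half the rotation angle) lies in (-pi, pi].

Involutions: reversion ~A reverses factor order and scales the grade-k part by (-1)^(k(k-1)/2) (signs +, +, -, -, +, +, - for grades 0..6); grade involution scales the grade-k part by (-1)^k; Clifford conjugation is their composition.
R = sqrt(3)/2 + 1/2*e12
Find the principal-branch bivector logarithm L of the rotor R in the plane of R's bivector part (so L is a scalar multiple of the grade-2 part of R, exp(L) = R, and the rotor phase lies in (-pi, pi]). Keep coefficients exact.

The scalar part of R is sqrt(3)/2, so the principal-branch rotor phase is pinned; divide the bivector part by its sine to get the unit plane — L is the phase times that plane.
Concretely: cos(phase) = sqrt(3)/2 gives phase = ±pi/6, and since phase/sin(phase) is even the sign is immaterial: L = (phase/sin(phase)) * <R>_2 = (pi/3) * <R>_2.
Answer: pi/6*e12


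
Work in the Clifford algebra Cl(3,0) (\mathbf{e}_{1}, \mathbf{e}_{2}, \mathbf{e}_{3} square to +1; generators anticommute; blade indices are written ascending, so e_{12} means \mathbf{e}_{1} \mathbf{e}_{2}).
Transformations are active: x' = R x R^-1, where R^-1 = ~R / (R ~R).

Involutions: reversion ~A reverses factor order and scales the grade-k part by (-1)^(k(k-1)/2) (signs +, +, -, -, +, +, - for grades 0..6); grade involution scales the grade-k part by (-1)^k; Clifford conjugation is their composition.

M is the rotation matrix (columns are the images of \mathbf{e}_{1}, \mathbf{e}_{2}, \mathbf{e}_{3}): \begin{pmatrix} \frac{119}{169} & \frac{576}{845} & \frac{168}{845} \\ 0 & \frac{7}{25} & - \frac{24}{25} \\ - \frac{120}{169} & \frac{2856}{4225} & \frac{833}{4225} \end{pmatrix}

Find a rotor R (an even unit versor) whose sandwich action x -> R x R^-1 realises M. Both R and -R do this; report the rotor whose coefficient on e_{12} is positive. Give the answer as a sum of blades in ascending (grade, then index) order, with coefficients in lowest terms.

Method: write R = a + b12*e_{12} + b13*e_{13} + b23*e_{23} with a^2 + b12^2 + b13^2 + b23^2 = 1 (so R^-1 = ~R). Expanding the columns R e_j ~R gives tr M = 4a^2 - 1 and, from the antisymmetric part, M21 - M12 = -4a*b12, M13 - M31 = 4a*b13, M32 - M23 = -4a*b23.
Here tr M = \frac{4991}{4225}, so a^2 = (1 + tr M)/4 = \frac{2304}{4225} and a = ±\frac{48}{65}. Taking a = \frac{48}{65}: M21 - M12 = -\frac{576}{845}, M13 - M31 = \frac{768}{845}, M32 - M23 = \frac{6912}{4225}, giving b12 = \frac{3}{13}, b13 = \frac{4}{13}, b23 = -\frac{36}{65}, i.e. R = \frac{48}{65} + \frac{3}{13} e_{12} + \frac{4}{13} e_{13} - \frac{36}{65} e_{23}.
Its e_{12} coefficient is already positive.
Answer: \frac{48}{65} + \frac{3}{13} e_{12} + \frac{4}{13} e_{13} - \frac{36}{65} e_{23}. Why the constraint matters: R and -R act identically through the sandwich — M has trace \frac{4991}{4225} either way — so only the sign condition on e_{12} picks one of the two preimages.


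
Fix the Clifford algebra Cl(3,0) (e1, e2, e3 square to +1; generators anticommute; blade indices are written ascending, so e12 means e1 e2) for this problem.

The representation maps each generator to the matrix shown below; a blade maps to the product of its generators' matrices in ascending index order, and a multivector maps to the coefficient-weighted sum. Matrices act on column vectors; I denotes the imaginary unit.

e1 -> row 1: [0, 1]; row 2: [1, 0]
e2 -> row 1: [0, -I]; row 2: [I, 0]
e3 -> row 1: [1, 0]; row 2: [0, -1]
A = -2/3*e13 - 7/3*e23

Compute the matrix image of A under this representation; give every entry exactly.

Bivector images (products of the table entries): rho(e13) = rho(e1)rho(e3) = row 1: [0, -1]; row 2: [1, 0]; rho(e23) = rho(e2)rho(e3) = row 1: [0, I]; row 2: [I, 0].
M = (-2/3)*rho(e13) + (-7/3)*rho(e23), summed entrywise:
Answer: row 1: [0, 2/3 - 7*I/3]; row 2: [-2/3 - 7*I/3, 0]


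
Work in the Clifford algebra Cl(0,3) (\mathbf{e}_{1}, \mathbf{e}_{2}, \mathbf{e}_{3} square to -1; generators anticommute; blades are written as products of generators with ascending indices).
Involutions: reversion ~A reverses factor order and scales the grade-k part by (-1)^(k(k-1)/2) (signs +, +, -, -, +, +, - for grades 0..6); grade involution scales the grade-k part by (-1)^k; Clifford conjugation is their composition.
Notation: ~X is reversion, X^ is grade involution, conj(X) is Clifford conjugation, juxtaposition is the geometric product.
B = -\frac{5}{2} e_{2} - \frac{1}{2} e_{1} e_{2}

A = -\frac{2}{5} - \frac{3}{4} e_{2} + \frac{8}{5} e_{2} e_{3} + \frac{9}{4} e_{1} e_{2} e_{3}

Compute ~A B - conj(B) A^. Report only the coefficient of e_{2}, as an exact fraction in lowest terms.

first term: -\frac{15}{8} + \frac{3}{8} e_{1} + e_{2} + \frac{23}{8} e_{3} + \frac{1}{5} e_{1} e_{2} + \frac{257}{40} e_{1} e_{3}
second term: -\frac{15}{8} - \frac{3}{8} e_{1} - e_{2} - \frac{23}{8} e_{3} - \frac{1}{5} e_{1} e_{2} - \frac{257}{40} e_{1} e_{3}
Answer: 2


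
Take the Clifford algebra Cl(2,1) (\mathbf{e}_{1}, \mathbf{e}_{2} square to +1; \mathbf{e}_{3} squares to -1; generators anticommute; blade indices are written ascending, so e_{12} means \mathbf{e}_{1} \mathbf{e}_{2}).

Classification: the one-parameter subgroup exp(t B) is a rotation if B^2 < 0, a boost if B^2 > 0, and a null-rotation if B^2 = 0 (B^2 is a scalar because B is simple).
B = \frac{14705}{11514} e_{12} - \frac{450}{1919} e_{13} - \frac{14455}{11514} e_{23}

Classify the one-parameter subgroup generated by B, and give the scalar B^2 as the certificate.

B^2 term by term: the squares give (\frac{14705}{11514})^2*(e_{12})^2 + (-\frac{450}{1919})^2*(e_{13})^2 + (-\frac{14455}{11514})^2*(e_{23})^2 = \frac{216237025}{132572196}*(-1) + \frac{202500}{3682561}*(+1) + \frac{208947025}{132572196}*(+1) = 0 (each basis 2-blade squares to minus the product of its generators' squares); cross terms between blades sharing an index anticommute and cancel. So B^2 = 0.
Answer: null-rotation, certificate B^2 = 0. The class reads off the invariant scalar 0 directly.
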